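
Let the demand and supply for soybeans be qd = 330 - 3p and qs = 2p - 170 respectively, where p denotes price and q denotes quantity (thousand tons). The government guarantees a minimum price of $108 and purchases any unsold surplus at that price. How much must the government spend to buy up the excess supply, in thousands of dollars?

Equilibrium: 330 - 3p = 2p - 170, so 500 = 5p and p* = 100, q* = 30.
Since 108 > 100, the floor is binding.
At p = 108: qd = 330 - 3·108 = 6 and qs = 2·108 - 170 = 46.
Surplus = qs - qd = 40.
Government expenditure = surplus × support price = 40 × 108 = 4320.

4320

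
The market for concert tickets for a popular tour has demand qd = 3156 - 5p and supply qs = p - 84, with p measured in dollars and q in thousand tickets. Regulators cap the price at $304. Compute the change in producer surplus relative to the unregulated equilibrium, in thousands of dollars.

Equilibrium: 3156 - 5p = p - 84, so 3240 = 6p and p* = 540, q* = 456.
Because the ceiling (304) lies below the market-clearing price, it is binding.
At p = 304: qd = 3156 - 5·304 = 1636 and qs = 304 - 84 = 220.
Producer surplus without the control is ½ · (540 - 84) · 456 = 103968.
With the ceiling, producers sell 220 units at 304, so PS = ½ · (304 - 84) · 220 = 24200.
Change in producer surplus = 24200 - 103968 = -79768.

-79768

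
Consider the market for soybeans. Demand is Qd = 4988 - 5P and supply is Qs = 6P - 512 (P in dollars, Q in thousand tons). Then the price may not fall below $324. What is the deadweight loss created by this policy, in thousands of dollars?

0

In a free market, 4988 - 5P = 6P - 512 gives the equilibrium P* = 500, Q* = 2488.
The floor of 324 is below the equilibrium price 500, so it is not binding; the market clears at P* = 500, Q* = 2488.
Since the control does not bind, no trades are prevented and deadweight loss is zero.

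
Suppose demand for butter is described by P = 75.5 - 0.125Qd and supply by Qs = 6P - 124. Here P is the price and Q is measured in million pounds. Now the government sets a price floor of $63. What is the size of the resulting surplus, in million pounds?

Rearranging demand gives Qd = 604 - 8P. Setting quantity demanded equal to quantity supplied, 604 - 8P = 6P - 124, gives P* = 52 and Q* = 188.
The floor of 63 is above the equilibrium price 52, so it binds.
At P = 63: Qd = 604 - 8·63 = 100 and Qs = 6·63 - 124 = 254.
Surplus = Qs - Qd = 254 - 100 = 154.

154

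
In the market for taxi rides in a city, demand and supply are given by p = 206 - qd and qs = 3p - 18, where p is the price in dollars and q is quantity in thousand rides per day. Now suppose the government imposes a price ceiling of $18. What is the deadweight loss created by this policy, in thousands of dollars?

8664

Rearranging demand gives qd = 206 - p. In a free market, 206 - p = 3p - 18 gives the equilibrium p* = 56, q* = 150.
Since 18 < 56, the ceiling is binding.
At p = 18: qd = 206 - 18 = 188 and qs = 3·18 - 18 = 36.
Quantity traded falls to 36. At q = 36 the demand price is 206 - 36 = 170 and the supply price is (18 + 36)/3 = 18.
Deadweight loss = ½ · (170 - 18) · (150 - 36) = ½ · 152 · 114 = 8664.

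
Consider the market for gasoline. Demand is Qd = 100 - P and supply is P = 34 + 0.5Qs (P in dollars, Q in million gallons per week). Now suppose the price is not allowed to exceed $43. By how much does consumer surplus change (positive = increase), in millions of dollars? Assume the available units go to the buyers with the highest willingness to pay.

Rearranging supply gives Qs = 2P - 68. In a free market, 100 - P = 2P - 68 gives the equilibrium P* = 56, Q* = 44.
The ceiling of 43 is below the equilibrium price 56, so it binds.
At P = 43: Qd = 100 - 43 = 57 and Qs = 2·43 - 68 = 18.
Consumer surplus without the control is ½ · (100 - 56) · 44 = 968.
With the ceiling, 18 units are sold at 43 (assume they go to the highest-value buyers). The demand price at Q = 18 is 82, so CS = ½ · [(100 - 43) + (82 - 43)] · 18 = 864.
Change in consumer surplus = 864 - 968 = -104.

-104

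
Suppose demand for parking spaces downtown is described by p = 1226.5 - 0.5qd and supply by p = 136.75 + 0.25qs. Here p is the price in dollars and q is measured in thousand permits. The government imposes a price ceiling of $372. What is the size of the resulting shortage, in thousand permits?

768

Rearranging demand gives qd = 2453 - 2p; rearranging supply gives qs = 4p - 547. Equilibrium: 2453 - 2p = 4p - 547, so 3000 = 6p and p* = 500, q* = 1453.
The ceiling of 372 is below the equilibrium price 500, so it binds.
At p = 372: qd = 2453 - 2·372 = 1709 and qs = 4·372 - 547 = 941.
Shortage = qd - qs = 1709 - 941 = 768.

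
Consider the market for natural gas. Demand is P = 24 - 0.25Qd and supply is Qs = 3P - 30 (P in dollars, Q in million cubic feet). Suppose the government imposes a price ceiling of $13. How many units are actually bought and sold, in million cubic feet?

9

Rearranging demand gives Qd = 96 - 4P. In a free market, 96 - 4P = 3P - 30 gives the equilibrium P* = 18, Q* = 24.
Since 13 < 18, the ceiling is binding.
At P = 13: Qd = 96 - 4·13 = 44 and Qs = 3·13 - 30 = 9.
The quantity actually transacted is the short side, supply: 9.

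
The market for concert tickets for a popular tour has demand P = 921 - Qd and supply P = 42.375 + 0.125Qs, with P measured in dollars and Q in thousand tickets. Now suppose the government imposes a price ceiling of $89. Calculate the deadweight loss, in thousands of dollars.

Rearranging demand gives Qd = 921 - P; rearranging supply gives Qs = 8P - 339. In a free market, 921 - P = 8P - 339 gives the equilibrium P* = 140, Q* = 781.
The ceiling of 89 is below the equilibrium price 140, so it binds.
At P = 89: Qd = 921 - 89 = 832 and Qs = 8·89 - 339 = 373.
Quantity traded falls to 373. At Q = 373 the demand price is 921 - 373 = 548 and the supply price is (339 + 373)/8 = 89.
Deadweight loss = ½ · (548 - 89) · (781 - 373) = ½ · 459 · 408 = 93636.

93636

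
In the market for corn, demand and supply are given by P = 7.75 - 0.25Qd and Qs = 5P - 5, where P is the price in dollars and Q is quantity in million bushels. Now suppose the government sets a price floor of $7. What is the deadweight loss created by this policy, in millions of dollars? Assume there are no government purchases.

Rearranging demand gives Qd = 31 - 4P. Equilibrium: 31 - 4P = 5P - 5, so 36 = 9P and P* = 4, Q* = 15.
Since 7 > 4, the floor is binding.
At P = 7: Qd = 31 - 4·7 = 3 and Qs = 5·7 - 5 = 30.
Quantity traded falls to 3. At Q = 3 the demand price is (31 - 3)/4 = 7 and the supply price is (5 + 3)/5 = 1.6.
Deadweight loss = ½ · (7 - 1.6) · (15 - 3) = ½ · 5.4 · 12 = 32.4.

32.4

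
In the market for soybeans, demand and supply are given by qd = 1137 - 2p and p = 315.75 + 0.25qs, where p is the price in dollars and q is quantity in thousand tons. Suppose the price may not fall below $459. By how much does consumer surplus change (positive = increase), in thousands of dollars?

Rearranging supply gives qs = 4p - 1263. Setting quantity demanded equal to quantity supplied, 1137 - 2p = 4p - 1263, gives p* = 400 and q* = 337.
The floor of 459 is above the equilibrium price 400, so it binds.
At p = 459: qd = 1137 - 2·459 = 219 and qs = 4·459 - 1263 = 573.
Consumer surplus without the control is ½ · (568.5 - 400) · 337 = 28392.25.
With the floor, consumers buy 219 units at 459, so CS = ½ · (568.5 - 459) · 219 = 11990.25.
Change in consumer surplus = 11990.25 - 28392.25 = -16402.

-16402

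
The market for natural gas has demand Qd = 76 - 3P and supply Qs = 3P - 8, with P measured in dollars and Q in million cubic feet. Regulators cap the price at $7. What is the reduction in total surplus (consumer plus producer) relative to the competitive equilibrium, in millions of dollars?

147

Setting quantity demanded equal to quantity supplied, 76 - 3P = 3P - 8, gives P* = 14 and Q* = 34.
Because the ceiling (7) lies below the market-clearing price, it is binding.
At P = 7: Qd = 76 - 3·7 = 55 and Qs = 3·7 - 8 = 13.
Quantity traded falls to 13. At Q = 13 the demand price is (76 - 13)/3 = 21 and the supply price is (8 + 13)/3 = 7.
Deadweight loss = ½ · (21 - 7) · (34 - 13) = ½ · 14 · 21 = 147.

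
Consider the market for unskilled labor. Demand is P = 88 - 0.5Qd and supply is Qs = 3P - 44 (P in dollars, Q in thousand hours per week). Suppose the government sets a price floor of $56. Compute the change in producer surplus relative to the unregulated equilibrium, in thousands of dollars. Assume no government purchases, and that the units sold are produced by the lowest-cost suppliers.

Rearranging demand gives Qd = 176 - 2P. In a free market, 176 - 2P = 3P - 44 gives the equilibrium P* = 44, Q* = 88.
Because the floor (56) lies above the market-clearing price, it is binding.
At P = 56: Qd = 176 - 2·56 = 64 and Qs = 3·56 - 44 = 124.
Producer surplus without the control is ½ · (44 - 44/3) · 88 = 3872/3.
With the floor, 64 units are sold at 56. The supply price at Q = 64 is 36, so PS = ½ · [(56 - 44/3) + (56 - 36)] · 64 = 5888/3.
Change in producer surplus = 5888/3 - 3872/3 = 672.

672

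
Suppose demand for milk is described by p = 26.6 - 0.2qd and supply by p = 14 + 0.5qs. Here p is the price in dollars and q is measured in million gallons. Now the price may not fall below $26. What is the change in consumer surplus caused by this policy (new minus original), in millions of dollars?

Rearranging demand gives qd = 133 - 5p; rearranging supply gives qs = 2p - 28. Without the control the market clears where 133 - 5p = 2p - 28, i.e. p* = 23 and q* = 18.
Since 26 > 23, the floor is binding.
At p = 26: qd = 133 - 5·26 = 3 and qs = 2·26 - 28 = 24.
Consumer surplus without the control is ½ · (26.6 - 23) · 18 = 32.4.
With the floor, consumers buy 3 units at 26, so CS = ½ · (26.6 - 26) · 3 = 0.9.
Change in consumer surplus = 0.9 - 32.4 = -31.5.

-31.5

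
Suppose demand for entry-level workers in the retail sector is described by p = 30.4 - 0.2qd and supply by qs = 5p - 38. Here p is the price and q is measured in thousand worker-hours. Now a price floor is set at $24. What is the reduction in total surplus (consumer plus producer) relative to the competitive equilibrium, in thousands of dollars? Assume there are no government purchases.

125

Rearranging demand gives qd = 152 - 5p. Setting quantity demanded equal to quantity supplied, 152 - 5p = 5p - 38, gives p* = 19 and q* = 57.
Because the floor (24) lies above the market-clearing price, it is binding.
At p = 24: qd = 152 - 5·24 = 32 and qs = 5·24 - 38 = 82.
Quantity traded falls to 32. At q = 32 the demand price is (152 - 32)/5 = 24 and the supply price is (38 + 32)/5 = 14.
Deadweight loss = ½ · (24 - 14) · (57 - 32) = ½ · 10 · 25 = 125.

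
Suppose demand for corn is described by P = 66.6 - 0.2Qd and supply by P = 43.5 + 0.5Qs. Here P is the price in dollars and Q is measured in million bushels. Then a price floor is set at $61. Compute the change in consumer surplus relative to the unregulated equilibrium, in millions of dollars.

Rearranging demand gives Qd = 333 - 5P; rearranging supply gives Qs = 2P - 87. Without the control the market clears where 333 - 5P = 2P - 87, i.e. P* = 60 and Q* = 33.
Since 61 > 60, the floor is binding.
At P = 61: Qd = 333 - 5·61 = 28 and Qs = 2·61 - 87 = 35.
Consumer surplus without the control is ½ · (66.6 - 60) · 33 = 108.9.
With the floor, consumers buy 28 units at 61, so CS = ½ · (66.6 - 61) · 28 = 78.4.
Change in consumer surplus = 78.4 - 108.9 = -30.5.

-30.5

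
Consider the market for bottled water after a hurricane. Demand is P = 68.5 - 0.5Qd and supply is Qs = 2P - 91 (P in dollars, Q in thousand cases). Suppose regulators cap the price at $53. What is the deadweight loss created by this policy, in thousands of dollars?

32

Rearranging demand gives Qd = 137 - 2P. In a free market, 137 - 2P = 2P - 91 gives the equilibrium P* = 57, Q* = 23.
Since 53 < 57, the ceiling is binding.
At P = 53: Qd = 137 - 2·53 = 31 and Qs = 2·53 - 91 = 15.
Quantity traded falls to 15. At Q = 15 the demand price is (137 - 15)/2 = 61 and the supply price is (91 + 15)/2 = 53.
Deadweight loss = ½ · (61 - 53) · (23 - 15) = ½ · 8 · 8 = 32.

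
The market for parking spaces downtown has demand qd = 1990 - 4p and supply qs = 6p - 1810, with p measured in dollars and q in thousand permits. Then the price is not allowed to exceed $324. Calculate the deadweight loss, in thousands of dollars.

In a free market, 1990 - 4p = 6p - 1810 gives the equilibrium p* = 380, q* = 470.
The ceiling of 324 is below the equilibrium price 380, so it binds.
At p = 324: qd = 1990 - 4·324 = 694 and qs = 6·324 - 1810 = 134.
Quantity traded falls to 134. At q = 134 the demand price is (1990 - 134)/4 = 464 and the supply price is (1810 + 134)/6 = 324.
Deadweight loss = ½ · (464 - 324) · (470 - 134) = ½ · 140 · 336 = 23520.

23520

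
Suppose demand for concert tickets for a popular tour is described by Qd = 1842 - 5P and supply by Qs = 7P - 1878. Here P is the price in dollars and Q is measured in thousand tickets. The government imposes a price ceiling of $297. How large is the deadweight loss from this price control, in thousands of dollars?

1419.6

Without the control the market clears where 1842 - 5P = 7P - 1878, i.e. P* = 310 and Q* = 292.
Since 297 < 310, the ceiling is binding.
At P = 297: Qd = 1842 - 5·297 = 357 and Qs = 7·297 - 1878 = 201.
Quantity traded falls to 201. At Q = 201 the demand price is (1842 - 201)/5 = 328.2 and the supply price is (1878 + 201)/7 = 297.
Deadweight loss = ½ · (328.2 - 297) · (292 - 201) = ½ · 31.2 · 91 = 1419.6.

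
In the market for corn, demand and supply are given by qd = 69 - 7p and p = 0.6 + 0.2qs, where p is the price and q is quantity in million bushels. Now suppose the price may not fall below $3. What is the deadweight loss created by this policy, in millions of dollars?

0

Rearranging supply gives qs = 5p - 3. Setting quantity demanded equal to quantity supplied, 69 - 7p = 5p - 3, gives p* = 6 and q* = 27.
The floor of 3 is below the equilibrium price 6, so it is not binding; the market clears at p* = 6, q* = 27.
Since the control does not bind, no trades are prevented and deadweight loss is zero.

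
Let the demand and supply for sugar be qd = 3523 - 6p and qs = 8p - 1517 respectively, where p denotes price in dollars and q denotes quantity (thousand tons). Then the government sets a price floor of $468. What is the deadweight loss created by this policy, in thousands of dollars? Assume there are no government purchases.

Equilibrium: 3523 - 6p = 8p - 1517, so 5040 = 14p and p* = 360, q* = 1363.
The floor of 468 is above the equilibrium price 360, so it binds.
At p = 468: qd = 3523 - 6·468 = 715 and qs = 8·468 - 1517 = 2227.
Quantity traded falls to 715. At q = 715 the demand price is (3523 - 715)/6 = 468 and the supply price is (1517 + 715)/8 = 279.
Deadweight loss = ½ · (468 - 279) · (1363 - 715) = ½ · 189 · 648 = 61236.

61236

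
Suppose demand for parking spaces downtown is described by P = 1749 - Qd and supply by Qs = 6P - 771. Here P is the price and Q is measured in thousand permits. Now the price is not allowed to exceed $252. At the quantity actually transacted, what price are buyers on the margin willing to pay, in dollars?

1008

Rearranging demand gives Qd = 1749 - P. In a free market, 1749 - P = 6P - 771 gives the equilibrium P* = 360, Q* = 1389.
Because the ceiling (252) lies below the market-clearing price, it is binding.
At P = 252: Qd = 1749 - 252 = 1497 and Qs = 6·252 - 771 = 741.
Only 741 units reach the market. On the demand curve, the marginal buyer's willingness to pay at Q = 741 is (1749 - 741) = 1008.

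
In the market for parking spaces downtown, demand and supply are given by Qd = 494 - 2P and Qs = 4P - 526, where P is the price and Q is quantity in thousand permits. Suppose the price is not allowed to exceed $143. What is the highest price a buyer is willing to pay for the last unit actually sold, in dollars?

Without the control the market clears where 494 - 2P = 4P - 526, i.e. P* = 170 and Q* = 154.
Because the ceiling (143) lies below the market-clearing price, it is binding.
At P = 143: Qd = 494 - 2·143 = 208 and Qs = 4·143 - 526 = 46.
Only 46 units reach the market. On the demand curve, the marginal buyer's willingness to pay at Q = 46 is (494 - 46)/2 = 224.

224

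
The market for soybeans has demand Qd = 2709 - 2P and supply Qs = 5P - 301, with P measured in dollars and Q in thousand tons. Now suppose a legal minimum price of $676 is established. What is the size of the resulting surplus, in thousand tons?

Setting quantity demanded equal to quantity supplied, 2709 - 2P = 5P - 301, gives P* = 430 and Q* = 1849.
Because the floor (676) lies above the market-clearing price, it is binding.
At P = 676: Qd = 2709 - 2·676 = 1357 and Qs = 5·676 - 301 = 3079.
Surplus = Qs - Qd = 3079 - 1357 = 1722.

1722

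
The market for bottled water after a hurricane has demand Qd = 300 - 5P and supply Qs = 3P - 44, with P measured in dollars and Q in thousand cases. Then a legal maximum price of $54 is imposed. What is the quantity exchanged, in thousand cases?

In a free market, 300 - 5P = 3P - 44 gives the equilibrium P* = 43, Q* = 85.
Since 54 is above P* = 43, the ceiling does not bind and the free-market outcome prevails.

85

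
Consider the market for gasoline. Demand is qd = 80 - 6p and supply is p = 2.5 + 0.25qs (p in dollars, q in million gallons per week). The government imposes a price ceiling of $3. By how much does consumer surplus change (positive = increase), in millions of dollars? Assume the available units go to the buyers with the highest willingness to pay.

Rearranging supply gives qs = 4p - 10. Equilibrium: 80 - 6p = 4p - 10, so 90 = 10p and p* = 9, q* = 26.
Because the ceiling (3) lies below the market-clearing price, it is binding.
At p = 3: qd = 80 - 6·3 = 62 and qs = 4·3 - 10 = 2.
Consumer surplus without the control is ½ · (40/3 - 9) · 26 = 169/3.
With the ceiling, 2 units are sold at 3 (assume they go to the highest-value buyers). The demand price at q = 2 is 13, so CS = ½ · [(40/3 - 3) + (13 - 3)] · 2 = 61/3.
Change in consumer surplus = 61/3 - 169/3 = -36.

-36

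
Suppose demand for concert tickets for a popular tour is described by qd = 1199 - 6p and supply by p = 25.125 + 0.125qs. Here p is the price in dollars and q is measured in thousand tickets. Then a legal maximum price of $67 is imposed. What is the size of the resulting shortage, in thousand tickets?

462

Rearranging supply gives qs = 8p - 201. Without the control the market clears where 1199 - 6p = 8p - 201, i.e. p* = 100 and q* = 599.
The ceiling of 67 is below the equilibrium price 100, so it binds.
At p = 67: qd = 1199 - 6·67 = 797 and qs = 8·67 - 201 = 335.
Shortage = qd - qs = 797 - 335 = 462.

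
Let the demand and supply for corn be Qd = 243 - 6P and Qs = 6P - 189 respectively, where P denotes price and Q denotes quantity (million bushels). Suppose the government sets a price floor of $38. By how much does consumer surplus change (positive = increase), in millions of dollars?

Without the control the market clears where 243 - 6P = 6P - 189, i.e. P* = 36 and Q* = 27.
Because the floor (38) lies above the market-clearing price, it is binding.
At P = 38: Qd = 243 - 6·38 = 15 and Qs = 6·38 - 189 = 39.
Consumer surplus without the control is ½ · (40.5 - 36) · 27 = 60.75.
With the floor, consumers buy 15 units at 38, so CS = ½ · (40.5 - 38) · 15 = 18.75.
Change in consumer surplus = 18.75 - 60.75 = -42.

-42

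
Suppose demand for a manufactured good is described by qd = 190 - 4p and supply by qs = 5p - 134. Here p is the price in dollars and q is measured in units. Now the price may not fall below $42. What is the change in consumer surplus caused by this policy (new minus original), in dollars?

-204

In a free market, 190 - 4p = 5p - 134 gives the equilibrium p* = 36, q* = 46.
Since 42 > 36, the floor is binding.
At p = 42: qd = 190 - 4·42 = 22 and qs = 5·42 - 134 = 76.
Consumer surplus without the control is ½ · (47.5 - 36) · 46 = 264.5.
With the floor, consumers buy 22 units at 42, so CS = ½ · (47.5 - 42) · 22 = 60.5.
Change in consumer surplus = 60.5 - 264.5 = -204.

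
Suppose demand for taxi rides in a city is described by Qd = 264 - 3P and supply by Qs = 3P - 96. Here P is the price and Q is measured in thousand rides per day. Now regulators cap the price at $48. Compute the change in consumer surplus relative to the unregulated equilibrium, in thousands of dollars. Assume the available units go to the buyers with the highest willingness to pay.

Equilibrium: 264 - 3P = 3P - 96, so 360 = 6P and P* = 60, Q* = 84.
Because the ceiling (48) lies below the market-clearing price, it is binding.
At P = 48: Qd = 264 - 3·48 = 120 and Qs = 3·48 - 96 = 48.
Consumer surplus without the control is ½ · (88 - 60) · 84 = 1176.
With the ceiling, 48 units are sold at 48 (assume they go to the highest-value buyers). The demand price at Q = 48 is 72, so CS = ½ · [(88 - 48) + (72 - 48)] · 48 = 1536.
Change in consumer surplus = 1536 - 1176 = 360.

360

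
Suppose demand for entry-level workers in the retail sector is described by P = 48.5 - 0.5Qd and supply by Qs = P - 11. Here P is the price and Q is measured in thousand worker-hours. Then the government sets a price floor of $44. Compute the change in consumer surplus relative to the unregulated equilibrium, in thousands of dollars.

Rearranging demand gives Qd = 97 - 2P. Setting quantity demanded equal to quantity supplied, 97 - 2P = P - 11, gives P* = 36 and Q* = 25.
Because the floor (44) lies above the market-clearing price, it is binding.
At P = 44: Qd = 97 - 2·44 = 9 and Qs = 44 - 11 = 33.
Consumer surplus without the control is ½ · (48.5 - 36) · 25 = 156.25.
With the floor, consumers buy 9 units at 44, so CS = ½ · (48.5 - 44) · 9 = 20.25.
Change in consumer surplus = 20.25 - 156.25 = -136.

-136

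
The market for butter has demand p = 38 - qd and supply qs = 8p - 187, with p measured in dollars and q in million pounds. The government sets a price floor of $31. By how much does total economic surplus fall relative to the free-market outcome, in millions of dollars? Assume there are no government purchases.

Rearranging demand gives qd = 38 - p. Equilibrium: 38 - p = 8p - 187, so 225 = 9p and p* = 25, q* = 13.
Because the floor (31) lies above the market-clearing price, it is binding.
At p = 31: qd = 38 - 31 = 7 and qs = 8·31 - 187 = 61.
Quantity traded falls to 7. At q = 7 the demand price is 38 - 7 = 31 and the supply price is (187 + 7)/8 = 24.25.
Deadweight loss = ½ · (31 - 24.25) · (13 - 7) = ½ · 6.75 · 6 = 20.25.

20.25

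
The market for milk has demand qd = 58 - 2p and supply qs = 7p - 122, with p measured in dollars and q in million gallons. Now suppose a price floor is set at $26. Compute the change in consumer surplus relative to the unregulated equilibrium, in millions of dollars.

Equilibrium: 58 - 2p = 7p - 122, so 180 = 9p and p* = 20, q* = 18.
Since 26 > 20, the floor is binding.
At p = 26: qd = 58 - 2·26 = 6 and qs = 7·26 - 122 = 60.
Consumer surplus without the control is ½ · (29 - 20) · 18 = 81.
With the floor, consumers buy 6 units at 26, so CS = ½ · (29 - 26) · 6 = 9.
Change in consumer surplus = 9 - 81 = -72.

-72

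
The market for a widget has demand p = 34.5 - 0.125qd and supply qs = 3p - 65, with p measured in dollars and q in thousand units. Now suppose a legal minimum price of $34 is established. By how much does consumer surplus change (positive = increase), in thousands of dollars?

Rearranging demand gives qd = 276 - 8p. Setting quantity demanded equal to quantity supplied, 276 - 8p = 3p - 65, gives p* = 31 and q* = 28.
The floor of 34 is above the equilibrium price 31, so it binds.
At p = 34: qd = 276 - 8·34 = 4 and qs = 3·34 - 65 = 37.
Consumer surplus without the control is ½ · (34.5 - 31) · 28 = 49.
With the floor, consumers buy 4 units at 34, so CS = ½ · (34.5 - 34) · 4 = 1.
Change in consumer surplus = 1 - 49 = -48.

-48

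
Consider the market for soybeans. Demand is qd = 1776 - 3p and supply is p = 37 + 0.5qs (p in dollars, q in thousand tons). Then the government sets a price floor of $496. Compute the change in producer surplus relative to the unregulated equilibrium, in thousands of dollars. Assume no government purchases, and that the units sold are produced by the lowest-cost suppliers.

Rearranging supply gives qs = 2p - 74. In a free market, 1776 - 3p = 2p - 74 gives the equilibrium p* = 370, q* = 666.
Since 496 > 370, the floor is binding.
At p = 496: qd = 1776 - 3·496 = 288 and qs = 2·496 - 74 = 918.
Producer surplus without the control is ½ · (370 - 37) · 666 = 110889.
With the floor, 288 units are sold at 496. The supply price at q = 288 is 181, so PS = ½ · [(496 - 37) + (496 - 181)] · 288 = 111456.
Change in producer surplus = 111456 - 110889 = 567.

567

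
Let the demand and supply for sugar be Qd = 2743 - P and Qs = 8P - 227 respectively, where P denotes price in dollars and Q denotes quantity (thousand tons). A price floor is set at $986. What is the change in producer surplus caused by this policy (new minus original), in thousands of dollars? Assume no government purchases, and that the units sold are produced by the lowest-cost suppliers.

1125696

Without the control the market clears where 2743 - P = 8P - 227, i.e. P* = 330 and Q* = 2413.
The floor of 986 is above the equilibrium price 330, so it binds.
At P = 986: Qd = 2743 - 986 = 1757 and Qs = 8·986 - 227 = 7661.
Producer surplus without the control is ½ · (330 - 28.375) · 2413 = 363910.5625.
With the floor, 1757 units are sold at 986. The supply price at Q = 1757 is 248, so PS = ½ · [(986 - 28.375) + (986 - 248)] · 1757 = 1489606.5625.
Change in producer surplus = 1489606.5625 - 363910.5625 = 1125696.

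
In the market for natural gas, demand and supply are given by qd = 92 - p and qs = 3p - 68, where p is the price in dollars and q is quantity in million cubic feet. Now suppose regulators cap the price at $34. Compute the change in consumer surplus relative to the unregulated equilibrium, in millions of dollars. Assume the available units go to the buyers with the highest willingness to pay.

Without the control the market clears where 92 - p = 3p - 68, i.e. p* = 40 and q* = 52.
Because the ceiling (34) lies below the market-clearing price, it is binding.
At p = 34: qd = 92 - 34 = 58 and qs = 3·34 - 68 = 34.
Consumer surplus without the control is ½ · (92 - 40) · 52 = 1352.
With the ceiling, 34 units are sold at 34 (assume they go to the highest-value buyers). The demand price at q = 34 is 58, so CS = ½ · [(92 - 34) + (58 - 34)] · 34 = 1394.
Change in consumer surplus = 1394 - 1352 = 42.

42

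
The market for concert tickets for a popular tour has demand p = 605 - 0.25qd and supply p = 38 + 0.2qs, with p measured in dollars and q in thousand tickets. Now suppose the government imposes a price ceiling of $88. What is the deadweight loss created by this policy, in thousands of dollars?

229522.5

Rearranging demand gives qd = 2420 - 4p; rearranging supply gives qs = 5p - 190. Equilibrium: 2420 - 4p = 5p - 190, so 2610 = 9p and p* = 290, q* = 1260.
Since 88 < 290, the ceiling is binding.
At p = 88: qd = 2420 - 4·88 = 2068 and qs = 5·88 - 190 = 250.
Quantity traded falls to 250. At q = 250 the demand price is (2420 - 250)/4 = 542.5 and the supply price is (190 + 250)/5 = 88.
Deadweight loss = ½ · (542.5 - 88) · (1260 - 250) = ½ · 454.5 · 1010 = 229522.5.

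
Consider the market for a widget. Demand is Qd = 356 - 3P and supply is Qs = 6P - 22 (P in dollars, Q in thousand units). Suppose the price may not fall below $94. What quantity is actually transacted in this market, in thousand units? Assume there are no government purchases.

In a free market, 356 - 3P = 6P - 22 gives the equilibrium P* = 42, Q* = 230.
Because the floor (94) lies above the market-clearing price, it is binding.
At P = 94: Qd = 356 - 3·94 = 74 and Qs = 6·94 - 22 = 542.
The quantity actually transacted is the short side, demand: 74.

74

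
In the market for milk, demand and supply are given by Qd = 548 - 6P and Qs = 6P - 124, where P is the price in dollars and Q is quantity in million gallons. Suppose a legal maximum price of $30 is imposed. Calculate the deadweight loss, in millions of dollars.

4056

In a free market, 548 - 6P = 6P - 124 gives the equilibrium P* = 56, Q* = 212.
Because the ceiling (30) lies below the market-clearing price, it is binding.
At P = 30: Qd = 548 - 6·30 = 368 and Qs = 6·30 - 124 = 56.
Quantity traded falls to 56. At Q = 56 the demand price is (548 - 56)/6 = 82 and the supply price is (124 + 56)/6 = 30.
Deadweight loss = ½ · (82 - 30) · (212 - 56) = ½ · 52 · 156 = 4056.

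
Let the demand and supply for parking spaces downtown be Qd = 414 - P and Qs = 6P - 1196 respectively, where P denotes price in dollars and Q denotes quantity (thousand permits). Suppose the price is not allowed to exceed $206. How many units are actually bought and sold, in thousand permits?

Equilibrium: 414 - P = 6P - 1196, so 1610 = 7P and P* = 230, Q* = 184.
Because the ceiling (206) lies below the market-clearing price, it is binding.
At P = 206: Qd = 414 - 206 = 208 and Qs = 6·206 - 1196 = 40.
The quantity actually transacted is the short side, supply: 40.

40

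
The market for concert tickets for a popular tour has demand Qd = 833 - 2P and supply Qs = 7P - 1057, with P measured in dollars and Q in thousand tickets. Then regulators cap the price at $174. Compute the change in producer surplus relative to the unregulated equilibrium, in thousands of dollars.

In a free market, 833 - 2P = 7P - 1057 gives the equilibrium P* = 210, Q* = 413.
The ceiling of 174 is below the equilibrium price 210, so it binds.
At P = 174: Qd = 833 - 2·174 = 485 and Qs = 7·174 - 1057 = 161.
Producer surplus without the control is ½ · (210 - 151) · 413 = 12183.5.
With the ceiling, producers sell 161 units at 174, so PS = ½ · (174 - 151) · 161 = 1851.5.
Change in producer surplus = 1851.5 - 12183.5 = -10332.

-10332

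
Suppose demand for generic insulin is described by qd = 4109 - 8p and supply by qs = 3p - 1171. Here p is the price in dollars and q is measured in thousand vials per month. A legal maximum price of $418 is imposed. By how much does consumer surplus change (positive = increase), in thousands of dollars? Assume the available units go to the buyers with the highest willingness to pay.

2983.75

Equilibrium: 4109 - 8p = 3p - 1171, so 5280 = 11p and p* = 480, q* = 269.
The ceiling of 418 is below the equilibrium price 480, so it binds.
At p = 418: qd = 4109 - 8·418 = 765 and qs = 3·418 - 1171 = 83.
Consumer surplus without the control is ½ · (513.625 - 480) · 269 = 4522.5625.
With the ceiling, 83 units are sold at 418 (assume they go to the highest-value buyers). The demand price at q = 83 is 503.25, so CS = ½ · [(513.625 - 418) + (503.25 - 418)] · 83 = 7506.3125.
Change in consumer surplus = 7506.3125 - 4522.5625 = 2983.75.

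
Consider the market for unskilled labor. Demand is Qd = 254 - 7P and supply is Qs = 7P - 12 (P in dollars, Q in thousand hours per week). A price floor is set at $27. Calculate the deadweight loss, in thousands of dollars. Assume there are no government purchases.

Without the control the market clears where 254 - 7P = 7P - 12, i.e. P* = 19 and Q* = 121.
The floor of 27 is above the equilibrium price 19, so it binds.
At P = 27: Qd = 254 - 7·27 = 65 and Qs = 7·27 - 12 = 177.
Quantity traded falls to 65. At Q = 65 the demand price is (254 - 65)/7 = 27 and the supply price is (12 + 65)/7 = 11.
Deadweight loss = ½ · (27 - 11) · (121 - 65) = ½ · 16 · 56 = 448.

448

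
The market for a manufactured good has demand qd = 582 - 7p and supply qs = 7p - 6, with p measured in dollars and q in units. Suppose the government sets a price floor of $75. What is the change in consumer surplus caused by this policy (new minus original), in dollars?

-5692.5

Equilibrium: 582 - 7p = 7p - 6, so 588 = 14p and p* = 42, q* = 288.
Since 75 > 42, the floor is binding.
At p = 75: qd = 582 - 7·75 = 57 and qs = 7·75 - 6 = 519.
Consumer surplus without the control is ½ · (582/7 - 42) · 288 = 41472/7.
With the floor, consumers buy 57 units at 75, so CS = ½ · (582/7 - 75) · 57 = 3249/14.
Change in consumer surplus = 3249/14 - 41472/7 = -5692.5.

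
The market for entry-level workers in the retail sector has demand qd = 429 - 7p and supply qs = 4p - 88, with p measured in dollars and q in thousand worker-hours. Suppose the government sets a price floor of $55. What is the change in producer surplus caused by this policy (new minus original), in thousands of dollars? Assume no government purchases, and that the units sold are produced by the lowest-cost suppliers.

Setting quantity demanded equal to quantity supplied, 429 - 7p = 4p - 88, gives p* = 47 and q* = 100.
Because the floor (55) lies above the market-clearing price, it is binding.
At p = 55: qd = 429 - 7·55 = 44 and qs = 4·55 - 88 = 132.
Producer surplus without the control is ½ · (47 - 22) · 100 = 1250.
With the floor, 44 units are sold at 55. The supply price at q = 44 is 33, so PS = ½ · [(55 - 22) + (55 - 33)] · 44 = 1210.
Change in producer surplus = 1210 - 1250 = -40.

-40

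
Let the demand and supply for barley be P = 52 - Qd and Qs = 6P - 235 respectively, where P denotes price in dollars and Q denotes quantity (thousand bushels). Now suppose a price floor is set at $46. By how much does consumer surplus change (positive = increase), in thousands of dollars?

-42.5

Rearranging demand gives Qd = 52 - P. Setting quantity demanded equal to quantity supplied, 52 - P = 6P - 235, gives P* = 41 and Q* = 11.
Because the floor (46) lies above the market-clearing price, it is binding.
At P = 46: Qd = 52 - 46 = 6 and Qs = 6·46 - 235 = 41.
Consumer surplus without the control is ½ · (52 - 41) · 11 = 60.5.
With the floor, consumers buy 6 units at 46, so CS = ½ · (52 - 46) · 6 = 18.
Change in consumer surplus = 18 - 60.5 = -42.5.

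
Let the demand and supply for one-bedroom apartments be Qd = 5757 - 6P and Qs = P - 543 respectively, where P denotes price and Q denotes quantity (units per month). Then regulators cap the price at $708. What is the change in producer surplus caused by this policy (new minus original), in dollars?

-50112

Setting quantity demanded equal to quantity supplied, 5757 - 6P = P - 543, gives P* = 900 and Q* = 357.
Because the ceiling (708) lies below the market-clearing price, it is binding.
At P = 708: Qd = 5757 - 6·708 = 1509 and Qs = 708 - 543 = 165.
Producer surplus without the control is ½ · (900 - 543) · 357 = 63724.5.
With the ceiling, producers sell 165 units at 708, so PS = ½ · (708 - 543) · 165 = 13612.5.
Change in producer surplus = 13612.5 - 63724.5 = -50112.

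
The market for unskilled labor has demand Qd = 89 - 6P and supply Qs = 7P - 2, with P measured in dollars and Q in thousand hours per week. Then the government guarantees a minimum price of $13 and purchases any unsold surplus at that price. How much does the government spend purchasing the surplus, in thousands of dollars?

1014

Without the control the market clears where 89 - 6P = 7P - 2, i.e. P* = 7 and Q* = 47.
Because the floor (13) lies above the market-clearing price, it is binding.
At P = 13: Qd = 89 - 6·13 = 11 and Qs = 7·13 - 2 = 89.
Surplus = Qs - Qd = 78.
Government expenditure = surplus × support price = 78 × 13 = 1014.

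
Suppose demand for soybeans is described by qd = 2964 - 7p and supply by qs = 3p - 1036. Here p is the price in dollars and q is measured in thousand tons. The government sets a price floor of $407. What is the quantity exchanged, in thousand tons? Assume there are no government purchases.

Without the control the market clears where 2964 - 7p = 3p - 1036, i.e. p* = 400 and q* = 164.
Because the floor (407) lies above the market-clearing price, it is binding.
At p = 407: qd = 2964 - 7·407 = 115 and qs = 3·407 - 1036 = 185.
The quantity actually transacted is the short side, demand: 115.

115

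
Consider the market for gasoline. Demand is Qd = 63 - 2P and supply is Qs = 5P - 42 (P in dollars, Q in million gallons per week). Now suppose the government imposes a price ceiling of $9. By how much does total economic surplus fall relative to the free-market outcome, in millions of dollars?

315

Without the control the market clears where 63 - 2P = 5P - 42, i.e. P* = 15 and Q* = 33.
Because the ceiling (9) lies below the market-clearing price, it is binding.
At P = 9: Qd = 63 - 2·9 = 45 and Qs = 5·9 - 42 = 3.
Quantity traded falls to 3. At Q = 3 the demand price is (63 - 3)/2 = 30 and the supply price is (42 + 3)/5 = 9.
Deadweight loss = ½ · (30 - 9) · (33 - 3) = ½ · 21 · 30 = 315.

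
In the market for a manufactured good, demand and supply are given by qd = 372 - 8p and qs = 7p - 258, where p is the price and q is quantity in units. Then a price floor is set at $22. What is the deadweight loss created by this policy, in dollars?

0

Without the control the market clears where 372 - 8p = 7p - 258, i.e. p* = 42 and q* = 36.
The floor of 22 is below the equilibrium price 42, so it is not binding; the market clears at p* = 42, q* = 36.
Since the control does not bind, no trades are prevented and deadweight loss is zero.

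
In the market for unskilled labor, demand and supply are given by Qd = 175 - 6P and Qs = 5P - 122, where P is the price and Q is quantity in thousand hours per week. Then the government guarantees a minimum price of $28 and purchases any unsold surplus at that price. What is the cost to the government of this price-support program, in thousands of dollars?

308

Setting quantity demanded equal to quantity supplied, 175 - 6P = 5P - 122, gives P* = 27 and Q* = 13.
The floor of 28 is above the equilibrium price 27, so it binds.
At P = 28: Qd = 175 - 6·28 = 7 and Qs = 5·28 - 122 = 18.
Surplus = Qs - Qd = 11.
Government expenditure = surplus × support price = 11 × 28 = 308.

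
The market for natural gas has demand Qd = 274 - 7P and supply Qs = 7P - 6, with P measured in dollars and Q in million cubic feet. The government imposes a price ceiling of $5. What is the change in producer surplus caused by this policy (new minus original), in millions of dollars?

In a free market, 274 - 7P = 7P - 6 gives the equilibrium P* = 20, Q* = 134.
The ceiling of 5 is below the equilibrium price 20, so it binds.
At P = 5: Qd = 274 - 7·5 = 239 and Qs = 7·5 - 6 = 29.
Producer surplus without the control is ½ · (20 - 6/7) · 134 = 8978/7.
With the ceiling, producers sell 29 units at 5, so PS = ½ · (5 - 6/7) · 29 = 841/14.
Change in producer surplus = 841/14 - 8978/7 = -1222.5.

-1222.5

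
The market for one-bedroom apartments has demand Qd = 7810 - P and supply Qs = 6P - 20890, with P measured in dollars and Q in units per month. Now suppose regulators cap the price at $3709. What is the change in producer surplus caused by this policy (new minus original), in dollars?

Setting quantity demanded equal to quantity supplied, 7810 - P = 6P - 20890, gives P* = 4100 and Q* = 3710.
Since 3709 < 4100, the ceiling is binding.
At P = 3709: Qd = 7810 - 3709 = 4101 and Qs = 6·3709 - 20890 = 1364.
Producer surplus without the control is ½ · (4100 - 10445/3) · 3710 = 3441025/3.
With the ceiling, producers sell 1364 units at 3709, so PS = ½ · (3709 - 10445/3) · 1364 = 465124/3.
Change in producer surplus = 465124/3 - 3441025/3 = -991967.

-991967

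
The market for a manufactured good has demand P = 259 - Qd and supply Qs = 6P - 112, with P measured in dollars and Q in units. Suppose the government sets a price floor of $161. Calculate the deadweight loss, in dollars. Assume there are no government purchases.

Rearranging demand gives Qd = 259 - P. Without the control the market clears where 259 - P = 6P - 112, i.e. P* = 53 and Q* = 206.
Because the floor (161) lies above the market-clearing price, it is binding.
At P = 161: Qd = 259 - 161 = 98 and Qs = 6·161 - 112 = 854.
Quantity traded falls to 98. At Q = 98 the demand price is 259 - 98 = 161 and the supply price is (112 + 98)/6 = 35.
Deadweight loss = ½ · (161 - 35) · (206 - 98) = ½ · 126 · 108 = 6804.

6804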